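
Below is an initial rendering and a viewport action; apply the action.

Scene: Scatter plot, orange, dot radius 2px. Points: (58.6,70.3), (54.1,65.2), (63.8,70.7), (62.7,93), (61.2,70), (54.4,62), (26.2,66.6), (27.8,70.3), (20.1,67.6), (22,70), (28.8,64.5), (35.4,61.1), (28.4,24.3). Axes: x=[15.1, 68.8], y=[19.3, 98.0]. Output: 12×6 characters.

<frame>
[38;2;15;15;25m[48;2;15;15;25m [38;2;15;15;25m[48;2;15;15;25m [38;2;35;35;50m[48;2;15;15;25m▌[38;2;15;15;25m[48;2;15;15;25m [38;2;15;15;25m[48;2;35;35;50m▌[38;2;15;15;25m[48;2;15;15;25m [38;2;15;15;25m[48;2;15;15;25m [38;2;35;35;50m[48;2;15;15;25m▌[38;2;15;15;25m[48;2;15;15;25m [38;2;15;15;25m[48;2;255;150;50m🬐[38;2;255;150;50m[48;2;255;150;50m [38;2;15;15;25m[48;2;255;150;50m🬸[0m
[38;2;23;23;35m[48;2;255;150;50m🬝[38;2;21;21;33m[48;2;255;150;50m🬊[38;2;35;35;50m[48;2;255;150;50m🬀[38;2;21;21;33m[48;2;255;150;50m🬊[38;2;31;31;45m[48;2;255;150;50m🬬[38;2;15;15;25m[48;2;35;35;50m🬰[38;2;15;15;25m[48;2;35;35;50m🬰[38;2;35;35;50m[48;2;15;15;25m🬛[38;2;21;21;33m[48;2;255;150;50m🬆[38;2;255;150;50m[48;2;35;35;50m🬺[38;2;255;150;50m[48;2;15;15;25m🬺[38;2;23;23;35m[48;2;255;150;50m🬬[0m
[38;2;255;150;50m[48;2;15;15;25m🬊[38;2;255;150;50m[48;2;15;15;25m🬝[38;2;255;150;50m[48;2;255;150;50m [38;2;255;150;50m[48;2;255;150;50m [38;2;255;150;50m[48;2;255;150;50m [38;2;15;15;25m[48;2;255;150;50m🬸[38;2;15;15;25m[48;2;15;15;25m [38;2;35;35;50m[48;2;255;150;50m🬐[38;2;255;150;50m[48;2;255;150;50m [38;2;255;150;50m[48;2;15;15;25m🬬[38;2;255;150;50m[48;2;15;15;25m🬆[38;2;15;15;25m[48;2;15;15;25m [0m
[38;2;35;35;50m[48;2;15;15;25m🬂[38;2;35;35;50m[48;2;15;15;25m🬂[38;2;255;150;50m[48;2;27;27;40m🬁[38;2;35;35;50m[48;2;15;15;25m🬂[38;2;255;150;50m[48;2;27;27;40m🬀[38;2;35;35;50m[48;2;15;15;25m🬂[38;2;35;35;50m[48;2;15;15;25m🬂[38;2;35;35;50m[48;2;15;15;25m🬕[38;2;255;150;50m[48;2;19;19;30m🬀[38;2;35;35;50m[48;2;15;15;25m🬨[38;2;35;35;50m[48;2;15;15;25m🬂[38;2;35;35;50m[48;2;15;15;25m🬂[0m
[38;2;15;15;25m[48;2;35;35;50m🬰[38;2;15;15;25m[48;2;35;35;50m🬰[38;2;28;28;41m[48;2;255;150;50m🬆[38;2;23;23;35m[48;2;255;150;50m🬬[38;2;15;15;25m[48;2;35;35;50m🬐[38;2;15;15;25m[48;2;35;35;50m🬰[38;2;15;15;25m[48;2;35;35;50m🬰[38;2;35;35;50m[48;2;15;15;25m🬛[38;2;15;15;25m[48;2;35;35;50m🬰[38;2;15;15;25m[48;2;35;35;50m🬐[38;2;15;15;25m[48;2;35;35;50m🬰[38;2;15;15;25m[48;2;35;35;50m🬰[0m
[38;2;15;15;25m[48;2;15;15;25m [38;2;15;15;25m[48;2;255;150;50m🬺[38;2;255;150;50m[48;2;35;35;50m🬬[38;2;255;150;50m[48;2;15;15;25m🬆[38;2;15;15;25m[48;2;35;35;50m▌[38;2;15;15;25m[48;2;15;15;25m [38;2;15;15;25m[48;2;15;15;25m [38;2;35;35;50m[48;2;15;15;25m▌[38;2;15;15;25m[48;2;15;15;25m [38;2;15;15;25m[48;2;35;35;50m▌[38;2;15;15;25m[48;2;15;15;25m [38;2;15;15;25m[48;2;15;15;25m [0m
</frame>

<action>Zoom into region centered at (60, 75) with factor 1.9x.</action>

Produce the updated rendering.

<frame>
[38;2;15;15;25m[48;2;15;15;25m [38;2;15;15;25m[48;2;15;15;25m [38;2;35;35;50m[48;2;15;15;25m▌[38;2;15;15;25m[48;2;15;15;25m [38;2;15;15;25m[48;2;35;35;50m▌[38;2;15;15;25m[48;2;255;150;50m🬴[38;2;255;150;50m[48;2;255;150;50m [38;2;255;150;50m[48;2;15;15;25m🬛[38;2;15;15;25m[48;2;15;15;25m [38;2;15;15;25m[48;2;35;35;50m▌[38;2;15;15;25m[48;2;15;15;25m [38;2;15;15;25m[48;2;15;15;25m [0m
[38;2;15;15;25m[48;2;35;35;50m🬰[38;2;15;15;25m[48;2;35;35;50m🬰[38;2;35;35;50m[48;2;15;15;25m🬛[38;2;15;15;25m[48;2;35;35;50m🬰[38;2;15;15;25m[48;2;35;35;50m🬐[38;2;15;15;25m[48;2;35;35;50m🬰[38;2;23;23;35m[48;2;255;150;50m🬺[38;2;35;35;50m[48;2;15;15;25m🬛[38;2;15;15;25m[48;2;35;35;50m🬰[38;2;15;15;25m[48;2;35;35;50m🬐[38;2;15;15;25m[48;2;35;35;50m🬰[38;2;15;15;25m[48;2;35;35;50m🬰[0m
[38;2;15;15;25m[48;2;15;15;25m [38;2;15;15;25m[48;2;15;15;25m [38;2;35;35;50m[48;2;15;15;25m▌[38;2;15;15;25m[48;2;15;15;25m [38;2;15;15;25m[48;2;35;35;50m▌[38;2;15;15;25m[48;2;255;150;50m🬬[38;2;15;15;25m[48;2;255;150;50m🬬[38;2;23;23;35m[48;2;255;150;50m🬬[38;2;15;15;25m[48;2;15;15;25m [38;2;15;15;25m[48;2;35;35;50m▌[38;2;15;15;25m[48;2;15;15;25m [38;2;15;15;25m[48;2;15;15;25m [0m
[38;2;35;35;50m[48;2;15;15;25m🬂[38;2;35;35;50m[48;2;15;15;25m🬂[38;2;31;31;45m[48;2;255;150;50m🬝[38;2;255;150;50m[48;2;28;28;41m🬱[38;2;255;150;50m[48;2;25;25;37m🬫[38;2;255;150;50m[48;2;255;150;50m [38;2;255;150;50m[48;2;255;150;50m [38;2;255;150;50m[48;2;255;150;50m [38;2;255;150;50m[48;2;23;23;35m🬃[38;2;35;35;50m[48;2;15;15;25m🬨[38;2;35;35;50m[48;2;15;15;25m🬂[38;2;35;35;50m[48;2;15;15;25m🬂[0m
[38;2;15;15;25m[48;2;35;35;50m🬰[38;2;15;15;25m[48;2;35;35;50m🬰[38;2;255;150;50m[48;2;35;35;50m🬬[38;2;255;150;50m[48;2;255;150;50m [38;2;255;150;50m[48;2;30;30;43m🬄[38;2;255;150;50m[48;2;23;23;35m🬀[38;2;255;150;50m[48;2;23;23;35m🬀[38;2;255;150;50m[48;2;27;27;40m🬀[38;2;15;15;25m[48;2;35;35;50m🬰[38;2;15;15;25m[48;2;35;35;50m🬐[38;2;15;15;25m[48;2;35;35;50m🬰[38;2;15;15;25m[48;2;35;35;50m🬰[0m
[38;2;15;15;25m[48;2;15;15;25m [38;2;15;15;25m[48;2;15;15;25m [38;2;35;35;50m[48;2;15;15;25m▌[38;2;255;150;50m[48;2;15;15;25m🬀[38;2;15;15;25m[48;2;35;35;50m▌[38;2;15;15;25m[48;2;15;15;25m [38;2;15;15;25m[48;2;15;15;25m [38;2;35;35;50m[48;2;15;15;25m▌[38;2;15;15;25m[48;2;15;15;25m [38;2;15;15;25m[48;2;35;35;50m▌[38;2;15;15;25m[48;2;15;15;25m [38;2;15;15;25m[48;2;15;15;25m [0m
</frame>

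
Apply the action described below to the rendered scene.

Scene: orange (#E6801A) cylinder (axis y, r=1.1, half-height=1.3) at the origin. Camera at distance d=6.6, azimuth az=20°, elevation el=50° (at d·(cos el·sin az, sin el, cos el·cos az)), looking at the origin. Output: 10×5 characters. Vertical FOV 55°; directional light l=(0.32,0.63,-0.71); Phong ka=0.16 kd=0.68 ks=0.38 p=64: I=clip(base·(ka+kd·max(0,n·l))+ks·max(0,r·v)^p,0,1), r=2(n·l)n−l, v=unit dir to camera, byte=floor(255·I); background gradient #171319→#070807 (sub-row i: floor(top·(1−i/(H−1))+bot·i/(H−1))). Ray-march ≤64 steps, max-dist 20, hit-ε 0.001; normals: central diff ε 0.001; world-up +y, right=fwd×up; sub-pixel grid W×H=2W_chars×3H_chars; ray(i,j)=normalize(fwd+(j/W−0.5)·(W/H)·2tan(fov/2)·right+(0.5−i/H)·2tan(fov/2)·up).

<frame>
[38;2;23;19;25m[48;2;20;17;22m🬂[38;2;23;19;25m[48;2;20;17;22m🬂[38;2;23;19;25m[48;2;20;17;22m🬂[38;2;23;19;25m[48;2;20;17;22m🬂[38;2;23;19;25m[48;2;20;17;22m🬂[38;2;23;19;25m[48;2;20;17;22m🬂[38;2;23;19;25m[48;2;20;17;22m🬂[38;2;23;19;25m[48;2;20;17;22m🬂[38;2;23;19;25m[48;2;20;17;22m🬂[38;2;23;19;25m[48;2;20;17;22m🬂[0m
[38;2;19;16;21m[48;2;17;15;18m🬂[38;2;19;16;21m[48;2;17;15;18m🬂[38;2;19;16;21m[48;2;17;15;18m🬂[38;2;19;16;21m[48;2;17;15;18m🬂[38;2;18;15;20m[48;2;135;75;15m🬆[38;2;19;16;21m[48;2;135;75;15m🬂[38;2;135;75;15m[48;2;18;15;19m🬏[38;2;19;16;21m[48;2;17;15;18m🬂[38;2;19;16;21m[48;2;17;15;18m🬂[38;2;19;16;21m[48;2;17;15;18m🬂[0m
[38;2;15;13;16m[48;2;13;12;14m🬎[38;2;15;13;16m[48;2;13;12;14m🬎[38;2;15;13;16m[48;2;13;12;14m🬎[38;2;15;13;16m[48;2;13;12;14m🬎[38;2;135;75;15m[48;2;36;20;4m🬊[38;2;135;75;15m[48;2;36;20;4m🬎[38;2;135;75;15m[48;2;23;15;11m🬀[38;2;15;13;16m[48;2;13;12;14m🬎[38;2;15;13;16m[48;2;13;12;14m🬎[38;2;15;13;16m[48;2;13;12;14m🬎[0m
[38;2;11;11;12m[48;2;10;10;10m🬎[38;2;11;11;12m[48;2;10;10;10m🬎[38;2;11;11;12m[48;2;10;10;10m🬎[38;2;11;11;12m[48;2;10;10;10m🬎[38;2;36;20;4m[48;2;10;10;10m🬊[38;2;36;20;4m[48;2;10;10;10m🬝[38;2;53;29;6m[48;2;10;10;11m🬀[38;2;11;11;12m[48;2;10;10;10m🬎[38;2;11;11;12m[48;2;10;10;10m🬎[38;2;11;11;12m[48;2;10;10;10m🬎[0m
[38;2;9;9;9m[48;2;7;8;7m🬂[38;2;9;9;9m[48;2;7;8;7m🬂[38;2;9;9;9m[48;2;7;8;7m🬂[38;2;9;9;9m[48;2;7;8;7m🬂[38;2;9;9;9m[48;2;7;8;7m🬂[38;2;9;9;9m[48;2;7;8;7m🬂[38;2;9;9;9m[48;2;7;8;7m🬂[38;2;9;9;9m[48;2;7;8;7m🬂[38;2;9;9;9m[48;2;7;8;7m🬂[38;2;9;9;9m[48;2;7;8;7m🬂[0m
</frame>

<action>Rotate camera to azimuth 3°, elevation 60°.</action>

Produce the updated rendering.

<frame>
[38;2;23;19;25m[48;2;20;17;22m🬂[38;2;23;19;25m[48;2;20;17;22m🬂[38;2;23;19;25m[48;2;20;17;22m🬂[38;2;23;19;25m[48;2;20;17;22m🬂[38;2;23;19;25m[48;2;20;17;22m🬂[38;2;23;19;25m[48;2;20;17;22m🬂[38;2;23;19;25m[48;2;20;17;22m🬂[38;2;23;19;25m[48;2;20;17;22m🬂[38;2;23;19;25m[48;2;20;17;22m🬂[38;2;23;19;25m[48;2;20;17;22m🬂[0m
[38;2;19;16;21m[48;2;17;15;18m🬂[38;2;19;16;21m[48;2;17;15;18m🬂[38;2;19;16;21m[48;2;17;15;18m🬂[38;2;19;16;21m[48;2;17;15;18m🬂[38;2;18;15;20m[48;2;135;75;15m🬆[38;2;19;16;21m[48;2;137;77;17m🬂[38;2;146;86;26m[48;2;18;15;19m🬏[38;2;19;16;21m[48;2;17;15;18m🬂[38;2;19;16;21m[48;2;17;15;18m🬂[38;2;19;16;21m[48;2;17;15;18m🬂[0m
[38;2;15;13;16m[48;2;13;12;14m🬎[38;2;15;13;16m[48;2;13;12;14m🬎[38;2;15;13;16m[48;2;13;12;14m🬎[38;2;15;13;16m[48;2;13;12;14m🬎[38;2;135;75;15m[48;2;36;20;4m🬬[38;2;135;75;15m[48;2;137;77;17m🬺[38;2;138;78;18m[48;2;20;14;12m🬄[38;2;15;13;16m[48;2;13;12;14m🬎[38;2;15;13;16m[48;2;13;12;14m🬎[38;2;15;13;16m[48;2;13;12;14m🬎[0m
[38;2;11;11;12m[48;2;10;10;10m🬎[38;2;11;11;12m[48;2;10;10;10m🬎[38;2;11;11;12m[48;2;10;10;10m🬎[38;2;11;11;12m[48;2;10;10;10m🬎[38;2;36;20;4m[48;2;10;10;10m🬊[38;2;36;20;4m[48;2;10;10;10m🬎[38;2;36;20;4m[48;2;10;10;11m🬀[38;2;11;11;12m[48;2;10;10;10m🬎[38;2;11;11;12m[48;2;10;10;10m🬎[38;2;11;11;12m[48;2;10;10;10m🬎[0m
[38;2;9;9;9m[48;2;7;8;7m🬂[38;2;9;9;9m[48;2;7;8;7m🬂[38;2;9;9;9m[48;2;7;8;7m🬂[38;2;9;9;9m[48;2;7;8;7m🬂[38;2;9;9;9m[48;2;7;8;7m🬂[38;2;9;9;9m[48;2;7;8;7m🬂[38;2;9;9;9m[48;2;7;8;7m🬂[38;2;9;9;9m[48;2;7;8;7m🬂[38;2;9;9;9m[48;2;7;8;7m🬂[38;2;9;9;9m[48;2;7;8;7m🬂[0m
</frame>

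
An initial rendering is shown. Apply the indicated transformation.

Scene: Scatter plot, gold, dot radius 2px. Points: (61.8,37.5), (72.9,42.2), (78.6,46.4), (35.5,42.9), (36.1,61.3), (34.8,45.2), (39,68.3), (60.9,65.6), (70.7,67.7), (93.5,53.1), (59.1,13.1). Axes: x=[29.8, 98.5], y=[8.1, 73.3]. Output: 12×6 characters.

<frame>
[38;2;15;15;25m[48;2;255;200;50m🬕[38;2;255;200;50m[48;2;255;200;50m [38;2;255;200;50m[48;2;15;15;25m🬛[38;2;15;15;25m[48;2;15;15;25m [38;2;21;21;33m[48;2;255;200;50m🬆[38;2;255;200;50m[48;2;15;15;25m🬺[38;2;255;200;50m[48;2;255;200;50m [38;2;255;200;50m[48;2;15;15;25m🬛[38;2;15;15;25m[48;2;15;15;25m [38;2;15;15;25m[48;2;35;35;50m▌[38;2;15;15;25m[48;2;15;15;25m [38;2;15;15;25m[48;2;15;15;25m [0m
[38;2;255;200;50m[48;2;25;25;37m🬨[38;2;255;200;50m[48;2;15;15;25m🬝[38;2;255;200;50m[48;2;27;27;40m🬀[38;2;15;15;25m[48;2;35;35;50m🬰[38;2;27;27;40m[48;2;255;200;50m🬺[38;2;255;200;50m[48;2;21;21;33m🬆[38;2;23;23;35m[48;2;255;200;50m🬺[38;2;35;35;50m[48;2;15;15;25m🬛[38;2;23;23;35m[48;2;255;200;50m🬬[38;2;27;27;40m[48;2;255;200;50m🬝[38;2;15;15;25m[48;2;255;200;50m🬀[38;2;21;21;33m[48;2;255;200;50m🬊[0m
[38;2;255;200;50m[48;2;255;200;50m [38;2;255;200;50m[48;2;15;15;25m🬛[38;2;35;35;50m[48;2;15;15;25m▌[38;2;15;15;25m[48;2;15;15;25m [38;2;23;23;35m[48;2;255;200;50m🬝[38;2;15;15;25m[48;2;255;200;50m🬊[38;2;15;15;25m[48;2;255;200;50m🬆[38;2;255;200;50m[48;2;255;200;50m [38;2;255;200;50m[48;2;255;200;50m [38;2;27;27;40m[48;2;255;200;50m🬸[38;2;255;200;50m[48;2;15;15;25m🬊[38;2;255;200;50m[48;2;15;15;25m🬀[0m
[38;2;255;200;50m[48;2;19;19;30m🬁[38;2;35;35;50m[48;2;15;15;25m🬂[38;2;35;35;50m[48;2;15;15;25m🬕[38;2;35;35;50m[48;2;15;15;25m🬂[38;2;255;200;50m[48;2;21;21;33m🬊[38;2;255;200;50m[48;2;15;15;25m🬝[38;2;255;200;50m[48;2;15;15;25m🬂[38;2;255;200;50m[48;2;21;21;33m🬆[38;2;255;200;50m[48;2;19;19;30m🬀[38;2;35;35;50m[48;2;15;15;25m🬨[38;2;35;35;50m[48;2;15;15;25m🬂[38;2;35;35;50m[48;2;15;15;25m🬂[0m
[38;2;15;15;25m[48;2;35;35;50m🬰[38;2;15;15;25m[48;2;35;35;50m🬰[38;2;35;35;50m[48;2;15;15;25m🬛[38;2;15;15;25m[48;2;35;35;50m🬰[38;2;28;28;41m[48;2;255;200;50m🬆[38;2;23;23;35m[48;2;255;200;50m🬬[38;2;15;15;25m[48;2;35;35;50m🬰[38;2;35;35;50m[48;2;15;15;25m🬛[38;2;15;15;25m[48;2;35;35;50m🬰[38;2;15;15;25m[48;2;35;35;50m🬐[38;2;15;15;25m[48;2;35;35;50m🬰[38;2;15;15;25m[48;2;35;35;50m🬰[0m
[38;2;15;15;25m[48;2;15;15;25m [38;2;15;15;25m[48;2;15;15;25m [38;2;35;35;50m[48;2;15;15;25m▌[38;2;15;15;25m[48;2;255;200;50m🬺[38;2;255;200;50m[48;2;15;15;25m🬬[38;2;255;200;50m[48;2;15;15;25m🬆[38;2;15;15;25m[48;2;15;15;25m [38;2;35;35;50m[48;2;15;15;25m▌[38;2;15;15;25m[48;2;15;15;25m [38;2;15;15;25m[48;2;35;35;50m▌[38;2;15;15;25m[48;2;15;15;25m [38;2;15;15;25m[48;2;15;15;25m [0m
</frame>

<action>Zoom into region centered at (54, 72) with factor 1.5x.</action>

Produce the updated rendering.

<frame>
[38;2;15;15;25m[48;2;15;15;25m [38;2;15;15;25m[48;2;15;15;25m [38;2;35;35;50m[48;2;15;15;25m▌[38;2;15;15;25m[48;2;15;15;25m [38;2;15;15;25m[48;2;35;35;50m▌[38;2;15;15;25m[48;2;15;15;25m [38;2;15;15;25m[48;2;15;15;25m [38;2;35;35;50m[48;2;15;15;25m▌[38;2;15;15;25m[48;2;15;15;25m [38;2;15;15;25m[48;2;35;35;50m▌[38;2;15;15;25m[48;2;15;15;25m [38;2;15;15;25m[48;2;15;15;25m [0m
[38;2;15;15;25m[48;2;35;35;50m🬰[38;2;15;15;25m[48;2;35;35;50m🬰[38;2;35;35;50m[48;2;15;15;25m🬛[38;2;15;15;25m[48;2;35;35;50m🬰[38;2;15;15;25m[48;2;35;35;50m🬐[38;2;15;15;25m[48;2;35;35;50m🬰[38;2;15;15;25m[48;2;35;35;50m🬰[38;2;35;35;50m[48;2;15;15;25m🬛[38;2;15;15;25m[48;2;35;35;50m🬰[38;2;15;15;25m[48;2;35;35;50m🬐[38;2;15;15;25m[48;2;35;35;50m🬰[38;2;15;15;25m[48;2;35;35;50m🬰[0m
[38;2;15;15;25m[48;2;15;15;25m [38;2;15;15;25m[48;2;255;200;50m🬆[38;2;23;23;35m[48;2;255;200;50m🬬[38;2;15;15;25m[48;2;15;15;25m [38;2;15;15;25m[48;2;35;35;50m▌[38;2;15;15;25m[48;2;15;15;25m [38;2;15;15;25m[48;2;15;15;25m [38;2;35;35;50m[48;2;15;15;25m▌[38;2;15;15;25m[48;2;15;15;25m [38;2;23;23;35m[48;2;255;200;50m🬝[38;2;15;15;25m[48;2;15;15;25m [38;2;15;15;25m[48;2;15;15;25m [0m
[38;2;255;200;50m[48;2;20;20;31m🬠[38;2;255;200;50m[48;2;255;200;50m [38;2;255;200;50m[48;2;21;21;33m🬆[38;2;35;35;50m[48;2;15;15;25m🬂[38;2;35;35;50m[48;2;15;15;25m🬨[38;2;35;35;50m[48;2;15;15;25m🬂[38;2;28;28;41m[48;2;255;200;50m🬆[38;2;255;200;50m[48;2;35;35;50m🬺[38;2;25;25;37m[48;2;255;200;50m🬥[38;2;255;200;50m[48;2;255;200;50m [38;2;255;200;50m[48;2;25;25;37m🬛[38;2;35;35;50m[48;2;15;15;25m🬂[0m
[38;2;255;200;50m[48;2;21;21;33m🬊[38;2;255;200;50m[48;2;15;15;25m🬝[38;2;255;200;50m[48;2;27;27;40m🬀[38;2;15;15;25m[48;2;35;35;50m🬰[38;2;15;15;25m[48;2;35;35;50m🬐[38;2;15;15;25m[48;2;35;35;50m🬰[38;2;23;23;35m[48;2;255;200;50m🬺[38;2;255;200;50m[48;2;28;28;41m🬆[38;2;15;15;25m[48;2;35;35;50m🬰[38;2;27;27;40m[48;2;255;200;50m🬺[38;2;15;15;25m[48;2;35;35;50m🬰[38;2;15;15;25m[48;2;35;35;50m🬰[0m
[38;2;15;15;25m[48;2;15;15;25m [38;2;15;15;25m[48;2;15;15;25m [38;2;35;35;50m[48;2;15;15;25m▌[38;2;15;15;25m[48;2;15;15;25m [38;2;15;15;25m[48;2;35;35;50m▌[38;2;15;15;25m[48;2;15;15;25m [38;2;15;15;25m[48;2;15;15;25m [38;2;35;35;50m[48;2;15;15;25m▌[38;2;15;15;25m[48;2;15;15;25m [38;2;15;15;25m[48;2;35;35;50m▌[38;2;15;15;25m[48;2;15;15;25m [38;2;15;15;25m[48;2;15;15;25m [0m
</frame>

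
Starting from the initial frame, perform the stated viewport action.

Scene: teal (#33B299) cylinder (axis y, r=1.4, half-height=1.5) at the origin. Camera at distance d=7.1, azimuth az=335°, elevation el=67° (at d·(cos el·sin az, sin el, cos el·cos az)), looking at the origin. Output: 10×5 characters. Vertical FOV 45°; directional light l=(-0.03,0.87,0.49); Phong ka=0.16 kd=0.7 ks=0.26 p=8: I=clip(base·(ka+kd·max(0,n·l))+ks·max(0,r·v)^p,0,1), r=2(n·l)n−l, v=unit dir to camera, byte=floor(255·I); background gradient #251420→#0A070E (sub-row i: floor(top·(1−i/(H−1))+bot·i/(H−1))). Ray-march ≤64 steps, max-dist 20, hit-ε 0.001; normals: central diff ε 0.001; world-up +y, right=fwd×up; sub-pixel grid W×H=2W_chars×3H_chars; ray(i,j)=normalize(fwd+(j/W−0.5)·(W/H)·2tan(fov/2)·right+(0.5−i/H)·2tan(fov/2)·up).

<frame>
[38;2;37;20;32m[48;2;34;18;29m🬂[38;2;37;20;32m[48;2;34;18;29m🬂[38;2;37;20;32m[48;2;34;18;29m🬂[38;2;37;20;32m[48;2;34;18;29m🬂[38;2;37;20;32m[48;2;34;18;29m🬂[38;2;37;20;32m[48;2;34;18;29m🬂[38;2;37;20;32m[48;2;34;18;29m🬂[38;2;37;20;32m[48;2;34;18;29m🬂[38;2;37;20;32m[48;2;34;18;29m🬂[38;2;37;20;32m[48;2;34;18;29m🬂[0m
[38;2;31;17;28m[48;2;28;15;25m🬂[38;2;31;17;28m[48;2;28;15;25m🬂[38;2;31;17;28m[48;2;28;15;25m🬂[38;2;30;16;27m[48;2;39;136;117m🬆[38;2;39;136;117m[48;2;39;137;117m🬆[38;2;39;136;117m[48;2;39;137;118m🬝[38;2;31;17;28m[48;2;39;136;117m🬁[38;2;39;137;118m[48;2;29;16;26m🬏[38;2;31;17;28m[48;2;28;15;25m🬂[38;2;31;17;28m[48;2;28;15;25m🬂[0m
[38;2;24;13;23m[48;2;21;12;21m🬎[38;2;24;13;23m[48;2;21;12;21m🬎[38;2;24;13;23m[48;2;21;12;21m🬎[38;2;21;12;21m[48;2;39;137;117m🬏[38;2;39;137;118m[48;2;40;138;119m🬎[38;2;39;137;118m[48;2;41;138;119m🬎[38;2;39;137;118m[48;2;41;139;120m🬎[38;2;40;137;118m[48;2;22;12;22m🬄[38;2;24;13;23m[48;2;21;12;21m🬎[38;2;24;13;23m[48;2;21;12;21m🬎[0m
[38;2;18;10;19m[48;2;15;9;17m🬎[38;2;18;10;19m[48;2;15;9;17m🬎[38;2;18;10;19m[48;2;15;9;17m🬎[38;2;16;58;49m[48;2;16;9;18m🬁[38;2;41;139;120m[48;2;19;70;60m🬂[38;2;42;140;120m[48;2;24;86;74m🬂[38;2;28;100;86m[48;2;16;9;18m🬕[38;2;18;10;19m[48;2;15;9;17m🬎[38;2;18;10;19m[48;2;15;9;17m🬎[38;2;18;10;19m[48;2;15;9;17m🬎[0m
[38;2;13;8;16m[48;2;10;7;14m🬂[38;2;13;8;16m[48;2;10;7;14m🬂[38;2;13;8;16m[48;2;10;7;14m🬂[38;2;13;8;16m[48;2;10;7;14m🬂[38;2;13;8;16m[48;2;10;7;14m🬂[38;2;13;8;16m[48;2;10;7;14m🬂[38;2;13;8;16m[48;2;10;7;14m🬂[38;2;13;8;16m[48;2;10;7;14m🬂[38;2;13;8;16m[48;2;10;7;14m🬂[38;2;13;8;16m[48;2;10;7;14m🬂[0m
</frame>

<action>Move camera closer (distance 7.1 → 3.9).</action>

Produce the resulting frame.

<frame>
[38;2;39;136;117m[48;2;35;19;30m🬦[38;2;39;136;117m[48;2;39;136;117m [38;2;39;136;117m[48;2;39;136;117m [38;2;39;136;117m[48;2;39;136;117m [38;2;39;136;117m[48;2;39;136;117m [38;2;39;136;117m[48;2;39;136;117m [38;2;39;136;117m[48;2;39;136;117m [38;2;39;136;117m[48;2;39;136;117m [38;2;39;136;117m[48;2;39;136;117m [38;2;39;136;117m[48;2;37;20;32m🬺[0m
[38;2;31;17;28m[48;2;39;136;117m🬀[38;2;39;136;117m[48;2;39;136;117m [38;2;39;136;117m[48;2;39;136;117m [38;2;39;136;117m[48;2;39;137;117m🬎[38;2;39;136;117m[48;2;39;137;117m🬆[38;2;39;136;117m[48;2;39;137;118m🬝[38;2;39;136;117m[48;2;39;137;118m🬎[38;2;39;136;117m[48;2;39;137;118m🬎[38;2;39;137;117m[48;2;39;137;118m🬎[38;2;39;137;117m[48;2;39;137;118m🬎[0m
[38;2;39;136;117m[48;2;21;12;21m🬬[38;2;39;136;117m[48;2;39;137;118m🬝[38;2;39;137;117m[48;2;39;137;118m🬆[38;2;39;137;117m[48;2;40;137;118m🬎[38;2;39;137;118m[48;2;40;138;119m🬎[38;2;39;137;118m[48;2;41;138;119m🬎[38;2;39;137;118m[48;2;41;139;120m🬎[38;2;40;137;118m[48;2;41;139;120m🬎[38;2;40;137;118m[48;2;41;139;120m🬎[38;2;40;137;118m[48;2;41;139;119m🬎[0m
[38;2;39;137;118m[48;2;16;9;18m🬁[38;2;15;9;17m[48;2;39;137;118m🬏[38;2;40;137;118m[48;2;41;139;120m🬎[38;2;41;138;119m[48;2;43;140;121m🬎[38;2;41;139;120m[48;2;44;142;123m🬎[38;2;43;140;121m[48;2;46;143;124m🬎[38;2;43;141;122m[48;2;47;145;125m🬎[38;2;44;141;122m[48;2;47;145;126m🬎[38;2;44;141;122m[48;2;47;145;125m🬎[38;2;42;140;121m[48;2;15;9;17m🬆[0m
[38;2;13;8;16m[48;2;10;7;14m🬂[38;2;13;8;16m[48;2;10;7;14m🬂[38;2;42;140;121m[48;2;10;7;14m🬂[38;2;45;143;124m[48;2;10;7;14m🬎[38;2;43;133;115m[48;2;10;7;14m🬬[38;2;50;148;129m[48;2;24;86;73m🬎[38;2;52;149;130m[48;2;10;7;14m🬎[38;2;52;149;130m[48;2;10;7;14m🬆[38;2;50;148;129m[48;2;11;7;14m🬀[38;2;13;8;16m[48;2;10;7;14m🬂[0m
</frame>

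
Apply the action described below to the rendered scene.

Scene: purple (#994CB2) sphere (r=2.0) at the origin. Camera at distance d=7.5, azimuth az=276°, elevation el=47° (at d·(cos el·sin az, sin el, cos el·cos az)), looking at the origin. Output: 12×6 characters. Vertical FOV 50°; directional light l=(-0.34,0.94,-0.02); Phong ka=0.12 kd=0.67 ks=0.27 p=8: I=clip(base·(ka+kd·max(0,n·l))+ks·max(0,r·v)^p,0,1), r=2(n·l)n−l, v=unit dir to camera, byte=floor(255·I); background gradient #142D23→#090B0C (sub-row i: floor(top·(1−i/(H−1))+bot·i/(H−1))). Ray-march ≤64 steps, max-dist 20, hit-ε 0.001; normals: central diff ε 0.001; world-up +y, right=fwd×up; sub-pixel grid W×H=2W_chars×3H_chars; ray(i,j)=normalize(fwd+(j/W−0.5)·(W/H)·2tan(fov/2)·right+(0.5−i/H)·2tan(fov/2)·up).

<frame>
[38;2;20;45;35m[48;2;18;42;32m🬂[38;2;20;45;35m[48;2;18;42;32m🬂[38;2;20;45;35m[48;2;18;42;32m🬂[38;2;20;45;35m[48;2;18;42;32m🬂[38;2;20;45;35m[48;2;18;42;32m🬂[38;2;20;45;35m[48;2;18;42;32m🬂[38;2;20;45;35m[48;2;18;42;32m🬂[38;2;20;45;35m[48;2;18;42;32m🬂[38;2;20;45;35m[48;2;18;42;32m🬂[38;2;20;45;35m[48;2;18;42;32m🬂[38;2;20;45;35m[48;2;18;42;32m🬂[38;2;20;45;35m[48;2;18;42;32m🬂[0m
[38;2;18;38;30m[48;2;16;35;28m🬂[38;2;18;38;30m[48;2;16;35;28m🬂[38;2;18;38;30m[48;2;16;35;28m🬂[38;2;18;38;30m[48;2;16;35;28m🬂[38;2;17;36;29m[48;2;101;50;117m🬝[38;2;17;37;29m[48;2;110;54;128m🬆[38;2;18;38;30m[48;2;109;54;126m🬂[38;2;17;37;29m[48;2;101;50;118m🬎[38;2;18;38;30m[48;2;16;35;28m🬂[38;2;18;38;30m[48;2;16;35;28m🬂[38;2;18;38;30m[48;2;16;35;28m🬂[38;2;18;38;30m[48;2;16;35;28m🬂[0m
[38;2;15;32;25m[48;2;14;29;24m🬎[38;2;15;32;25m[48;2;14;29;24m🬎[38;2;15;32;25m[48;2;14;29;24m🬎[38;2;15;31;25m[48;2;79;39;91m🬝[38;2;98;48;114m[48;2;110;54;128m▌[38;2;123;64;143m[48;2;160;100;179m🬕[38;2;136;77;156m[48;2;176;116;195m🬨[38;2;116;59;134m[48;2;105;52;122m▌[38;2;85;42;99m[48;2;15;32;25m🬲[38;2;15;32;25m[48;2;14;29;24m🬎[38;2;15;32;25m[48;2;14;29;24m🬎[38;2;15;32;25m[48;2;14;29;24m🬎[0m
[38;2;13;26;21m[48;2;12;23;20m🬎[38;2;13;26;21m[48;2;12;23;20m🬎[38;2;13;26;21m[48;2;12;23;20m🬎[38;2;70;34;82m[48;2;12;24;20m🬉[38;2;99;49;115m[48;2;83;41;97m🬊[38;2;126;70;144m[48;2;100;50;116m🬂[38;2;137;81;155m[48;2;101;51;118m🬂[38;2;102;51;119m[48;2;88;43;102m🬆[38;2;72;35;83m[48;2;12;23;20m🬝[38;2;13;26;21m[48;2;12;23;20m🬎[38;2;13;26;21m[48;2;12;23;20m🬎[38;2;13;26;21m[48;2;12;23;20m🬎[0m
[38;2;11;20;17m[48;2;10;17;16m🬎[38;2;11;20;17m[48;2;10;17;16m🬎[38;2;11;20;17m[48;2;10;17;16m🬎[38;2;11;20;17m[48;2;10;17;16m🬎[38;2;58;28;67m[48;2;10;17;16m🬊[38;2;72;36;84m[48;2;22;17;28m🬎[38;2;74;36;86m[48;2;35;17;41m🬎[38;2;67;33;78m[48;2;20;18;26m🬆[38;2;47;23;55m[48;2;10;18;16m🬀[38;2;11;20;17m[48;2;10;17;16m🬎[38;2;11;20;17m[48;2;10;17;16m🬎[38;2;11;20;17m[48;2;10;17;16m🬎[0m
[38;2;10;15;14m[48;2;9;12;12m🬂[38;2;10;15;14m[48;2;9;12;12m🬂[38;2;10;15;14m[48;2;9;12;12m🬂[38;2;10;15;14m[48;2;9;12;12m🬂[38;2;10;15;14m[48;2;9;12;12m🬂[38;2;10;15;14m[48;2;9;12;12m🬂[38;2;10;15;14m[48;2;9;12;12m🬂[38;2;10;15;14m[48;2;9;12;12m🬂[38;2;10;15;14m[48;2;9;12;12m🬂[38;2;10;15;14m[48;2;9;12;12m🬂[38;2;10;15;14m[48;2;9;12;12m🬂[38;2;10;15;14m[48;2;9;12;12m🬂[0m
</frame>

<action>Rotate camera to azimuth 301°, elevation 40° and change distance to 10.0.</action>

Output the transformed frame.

<frame>
[38;2;20;45;35m[48;2;18;42;32m🬂[38;2;20;45;35m[48;2;18;42;32m🬂[38;2;20;45;35m[48;2;18;42;32m🬂[38;2;20;45;35m[48;2;18;42;32m🬂[38;2;20;45;35m[48;2;18;42;32m🬂[38;2;20;45;35m[48;2;18;42;32m🬂[38;2;20;45;35m[48;2;18;42;32m🬂[38;2;20;45;35m[48;2;18;42;32m🬂[38;2;20;45;35m[48;2;18;42;32m🬂[38;2;20;45;35m[48;2;18;42;32m🬂[38;2;20;45;35m[48;2;18;42;32m🬂[38;2;20;45;35m[48;2;18;42;32m🬂[0m
[38;2;18;38;30m[48;2;16;35;28m🬂[38;2;18;38;30m[48;2;16;35;28m🬂[38;2;18;38;30m[48;2;16;35;28m🬂[38;2;18;38;30m[48;2;16;35;28m🬂[38;2;18;38;30m[48;2;16;35;28m🬂[38;2;18;38;30m[48;2;16;35;28m🬂[38;2;18;38;30m[48;2;16;35;28m🬂[38;2;18;38;30m[48;2;16;35;28m🬂[38;2;18;38;30m[48;2;16;35;28m🬂[38;2;18;38;30m[48;2;16;35;28m🬂[38;2;18;38;30m[48;2;16;35;28m🬂[38;2;18;38;30m[48;2;16;35;28m🬂[0m
[38;2;15;32;25m[48;2;14;29;24m🬎[38;2;15;32;25m[48;2;14;29;24m🬎[38;2;15;32;25m[48;2;14;29;24m🬎[38;2;15;32;25m[48;2;14;29;24m🬎[38;2;103;51;120m[48;2;15;31;25m🬦[38;2;116;58;135m[48;2;154;94;172m🬕[38;2;115;58;133m[48;2;158;100;177m🬨[38;2;16;33;26m[48;2;88;43;102m🬁[38;2;15;32;25m[48;2;14;29;24m🬎[38;2;15;32;25m[48;2;14;29;24m🬎[38;2;15;32;25m[48;2;14;29;24m🬎[38;2;15;32;25m[48;2;14;29;24m🬎[0m
[38;2;13;26;21m[48;2;12;23;20m🬎[38;2;13;26;21m[48;2;12;23;20m🬎[38;2;13;26;21m[48;2;12;23;20m🬎[38;2;13;26;21m[48;2;12;23;20m🬎[38;2;86;42;100m[48;2;23;25;31m🬉[38;2;111;58;128m[48;2;79;39;93m🬂[38;2;107;56;123m[48;2;76;37;88m🬂[38;2;75;36;87m[48;2;43;21;50m🬆[38;2;13;26;21m[48;2;12;23;20m🬎[38;2;13;26;21m[48;2;12;23;20m🬎[38;2;13;26;21m[48;2;12;23;20m🬎[38;2;13;26;21m[48;2;12;23;20m🬎[0m
[38;2;11;20;17m[48;2;10;17;16m🬎[38;2;11;20;17m[48;2;10;17;16m🬎[38;2;11;20;17m[48;2;10;17;16m🬎[38;2;11;20;17m[48;2;10;17;16m🬎[38;2;11;20;17m[48;2;10;17;16m🬎[38;2;40;19;47m[48;2;10;18;16m🬂[38;2;40;20;47m[48;2;10;18;16m🬂[38;2;18;9;21m[48;2;10;18;16m🬀[38;2;11;20;17m[48;2;10;17;16m🬎[38;2;11;20;17m[48;2;10;17;16m🬎[38;2;11;20;17m[48;2;10;17;16m🬎[38;2;11;20;17m[48;2;10;17;16m🬎[0m
[38;2;10;15;14m[48;2;9;12;12m🬂[38;2;10;15;14m[48;2;9;12;12m🬂[38;2;10;15;14m[48;2;9;12;12m🬂[38;2;10;15;14m[48;2;9;12;12m🬂[38;2;10;15;14m[48;2;9;12;12m🬂[38;2;10;15;14m[48;2;9;12;12m🬂[38;2;10;15;14m[48;2;9;12;12m🬂[38;2;10;15;14m[48;2;9;12;12m🬂[38;2;10;15;14m[48;2;9;12;12m🬂[38;2;10;15;14m[48;2;9;12;12m🬂[38;2;10;15;14m[48;2;9;12;12m🬂[38;2;10;15;14m[48;2;9;12;12m🬂[0m
</frame>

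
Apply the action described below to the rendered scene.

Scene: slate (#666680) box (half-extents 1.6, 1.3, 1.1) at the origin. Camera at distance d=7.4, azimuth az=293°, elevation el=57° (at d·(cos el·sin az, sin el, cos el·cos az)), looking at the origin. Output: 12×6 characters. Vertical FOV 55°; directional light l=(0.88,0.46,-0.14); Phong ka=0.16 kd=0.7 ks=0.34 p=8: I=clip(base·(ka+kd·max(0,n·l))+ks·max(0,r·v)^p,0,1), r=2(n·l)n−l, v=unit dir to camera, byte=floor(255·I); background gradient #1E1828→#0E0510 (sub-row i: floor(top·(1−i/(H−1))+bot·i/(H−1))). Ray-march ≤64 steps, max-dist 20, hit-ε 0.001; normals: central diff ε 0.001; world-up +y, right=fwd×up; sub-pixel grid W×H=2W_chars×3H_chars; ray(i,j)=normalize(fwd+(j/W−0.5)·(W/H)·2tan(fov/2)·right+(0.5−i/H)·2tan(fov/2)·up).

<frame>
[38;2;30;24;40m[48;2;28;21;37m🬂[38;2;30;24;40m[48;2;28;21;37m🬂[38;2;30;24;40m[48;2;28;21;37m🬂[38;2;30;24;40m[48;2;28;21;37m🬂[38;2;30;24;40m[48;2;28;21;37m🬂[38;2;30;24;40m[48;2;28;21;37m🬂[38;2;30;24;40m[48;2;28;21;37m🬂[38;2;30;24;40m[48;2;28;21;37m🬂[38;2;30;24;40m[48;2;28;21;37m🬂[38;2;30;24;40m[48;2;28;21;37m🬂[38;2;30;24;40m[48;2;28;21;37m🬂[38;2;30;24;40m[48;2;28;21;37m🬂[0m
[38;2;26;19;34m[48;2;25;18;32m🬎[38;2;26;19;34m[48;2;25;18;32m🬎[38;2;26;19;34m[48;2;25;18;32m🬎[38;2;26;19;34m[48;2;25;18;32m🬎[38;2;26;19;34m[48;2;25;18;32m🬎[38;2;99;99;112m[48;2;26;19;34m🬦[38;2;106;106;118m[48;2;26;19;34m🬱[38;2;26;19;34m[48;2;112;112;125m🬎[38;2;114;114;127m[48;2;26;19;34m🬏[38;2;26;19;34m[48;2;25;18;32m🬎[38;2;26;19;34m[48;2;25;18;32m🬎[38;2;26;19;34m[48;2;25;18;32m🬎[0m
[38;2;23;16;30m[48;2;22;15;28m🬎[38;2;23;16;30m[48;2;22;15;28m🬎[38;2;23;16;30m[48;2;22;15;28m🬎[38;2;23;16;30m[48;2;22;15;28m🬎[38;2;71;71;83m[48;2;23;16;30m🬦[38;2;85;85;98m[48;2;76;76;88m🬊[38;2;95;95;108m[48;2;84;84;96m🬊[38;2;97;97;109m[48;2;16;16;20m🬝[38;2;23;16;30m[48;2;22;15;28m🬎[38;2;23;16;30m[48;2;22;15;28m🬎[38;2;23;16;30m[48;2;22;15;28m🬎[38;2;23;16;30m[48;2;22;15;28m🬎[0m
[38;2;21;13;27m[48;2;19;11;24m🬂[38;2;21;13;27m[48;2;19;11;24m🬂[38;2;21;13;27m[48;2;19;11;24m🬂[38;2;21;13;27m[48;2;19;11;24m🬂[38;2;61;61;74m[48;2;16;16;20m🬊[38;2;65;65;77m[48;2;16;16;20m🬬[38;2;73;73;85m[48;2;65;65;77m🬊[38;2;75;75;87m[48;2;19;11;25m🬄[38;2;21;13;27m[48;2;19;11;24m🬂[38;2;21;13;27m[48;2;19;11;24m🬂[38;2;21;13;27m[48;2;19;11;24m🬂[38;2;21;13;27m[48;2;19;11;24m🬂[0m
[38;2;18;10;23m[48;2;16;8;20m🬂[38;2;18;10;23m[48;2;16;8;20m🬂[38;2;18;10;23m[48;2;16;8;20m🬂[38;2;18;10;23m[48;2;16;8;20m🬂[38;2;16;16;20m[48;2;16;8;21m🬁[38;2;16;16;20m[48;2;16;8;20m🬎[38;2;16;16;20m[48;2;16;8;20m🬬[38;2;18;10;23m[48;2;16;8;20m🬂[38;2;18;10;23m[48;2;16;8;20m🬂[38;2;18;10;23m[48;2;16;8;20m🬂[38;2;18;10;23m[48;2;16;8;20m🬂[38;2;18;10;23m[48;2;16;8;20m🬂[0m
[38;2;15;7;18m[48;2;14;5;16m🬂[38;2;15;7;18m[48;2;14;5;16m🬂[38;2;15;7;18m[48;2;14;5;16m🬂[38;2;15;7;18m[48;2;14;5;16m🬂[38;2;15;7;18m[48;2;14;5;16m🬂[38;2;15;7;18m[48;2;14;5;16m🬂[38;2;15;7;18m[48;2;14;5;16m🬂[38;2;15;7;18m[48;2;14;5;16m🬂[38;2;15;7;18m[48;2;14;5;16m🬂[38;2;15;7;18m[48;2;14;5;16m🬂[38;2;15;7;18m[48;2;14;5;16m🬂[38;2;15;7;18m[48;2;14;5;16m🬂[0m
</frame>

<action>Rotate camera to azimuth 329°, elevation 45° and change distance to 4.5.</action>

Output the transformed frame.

<frame>
[38;2;30;24;40m[48;2;28;21;37m🬂[38;2;30;24;40m[48;2;28;21;37m🬂[38;2;30;24;40m[48;2;28;21;37m🬂[38;2;30;24;40m[48;2;28;21;37m🬂[38;2;30;24;40m[48;2;28;21;37m🬂[38;2;30;24;40m[48;2;28;21;37m🬂[38;2;29;23;39m[48;2;55;55;68m🬎[38;2;29;23;39m[48;2;62;62;75m🬎[38;2;69;69;82m[48;2;29;22;38m🬏[38;2;30;24;40m[48;2;28;21;37m🬂[38;2;30;24;40m[48;2;28;21;37m🬂[38;2;30;24;40m[48;2;28;21;37m🬂[0m
[38;2;26;19;34m[48;2;25;18;32m🬎[38;2;26;19;34m[48;2;25;18;32m🬎[38;2;27;20;35m[48;2;49;49;61m🬂[38;2;27;20;35m[48;2;49;49;61m🬂[38;2;49;49;62m[48;2;50;50;62m🬄[38;2;51;51;64m[48;2;53;53;65m▌[38;2;55;55;67m[48;2;58;58;71m▌[38;2;62;62;75m[48;2;67;67;79m▌[38;2;73;73;86m[48;2;79;79;92m▌[38;2;27;20;35m[48;2;90;90;102m🬁[38;2;26;19;34m[48;2;107;107;120m🬎[38;2;26;19;34m[48;2;25;18;32m🬎[0m
[38;2;23;16;30m[48;2;22;15;28m🬎[38;2;23;16;30m[48;2;22;15;28m🬎[38;2;49;49;61m[48;2;22;15;29m🬨[38;2;49;49;61m[48;2;49;49;62m▌[38;2;50;50;62m[48;2;50;50;63m▌[38;2;51;51;64m[48;2;53;53;66m▌[38;2;56;56;68m[48;2;60;60;72m▌[38;2;66;66;79m[48;2;16;16;20m🬝[38;2;79;79;91m[48;2;16;16;20m🬆[38;2;91;91;104m[48;2;16;16;20m🬀[38;2;16;16;20m[48;2;22;15;29m🬕[38;2;23;16;30m[48;2;22;15;28m🬎[0m
[38;2;21;13;27m[48;2;19;11;24m🬂[38;2;21;13;27m[48;2;19;11;24m🬂[38;2;49;49;61m[48;2;19;11;25m🬁[38;2;49;49;61m[48;2;49;49;62m▌[38;2;49;49;62m[48;2;16;16;20m🬎[38;2;52;52;65m[48;2;16;16;20m🬂[38;2;16;16;20m[48;2;16;16;20m [38;2;16;16;20m[48;2;16;16;20m [38;2;16;16;20m[48;2;16;16;20m [38;2;16;16;20m[48;2;19;11;24m🬝[38;2;21;13;27m[48;2;19;11;24m🬂[38;2;21;13;27m[48;2;19;11;24m🬂[0m
[38;2;18;10;23m[48;2;16;8;20m🬂[38;2;18;10;23m[48;2;16;8;20m🬂[38;2;18;10;23m[48;2;16;8;20m🬂[38;2;16;16;20m[48;2;16;8;21m🬉[38;2;16;16;20m[48;2;16;16;20m [38;2;16;16;20m[48;2;16;16;20m [38;2;16;16;20m[48;2;16;16;20m [38;2;16;16;20m[48;2;16;16;20m [38;2;16;16;20m[48;2;16;8;20m🬎[38;2;16;16;20m[48;2;16;8;21m🬀[38;2;18;10;23m[48;2;16;8;20m🬂[38;2;18;10;23m[48;2;16;8;20m🬂[0m
[38;2;15;7;18m[48;2;14;5;16m🬂[38;2;15;7;18m[48;2;14;5;16m🬂[38;2;15;7;18m[48;2;14;5;16m🬂[38;2;15;7;18m[48;2;14;5;16m🬂[38;2;16;16;20m[48;2;14;5;16m🬬[38;2;16;16;20m[48;2;14;5;16m🬝[38;2;16;16;20m[48;2;14;5;16m🬆[38;2;15;7;18m[48;2;14;5;16m🬂[38;2;15;7;18m[48;2;14;5;16m🬂[38;2;15;7;18m[48;2;14;5;16m🬂[38;2;15;7;18m[48;2;14;5;16m🬂[38;2;15;7;18m[48;2;14;5;16m🬂[0m
</frame>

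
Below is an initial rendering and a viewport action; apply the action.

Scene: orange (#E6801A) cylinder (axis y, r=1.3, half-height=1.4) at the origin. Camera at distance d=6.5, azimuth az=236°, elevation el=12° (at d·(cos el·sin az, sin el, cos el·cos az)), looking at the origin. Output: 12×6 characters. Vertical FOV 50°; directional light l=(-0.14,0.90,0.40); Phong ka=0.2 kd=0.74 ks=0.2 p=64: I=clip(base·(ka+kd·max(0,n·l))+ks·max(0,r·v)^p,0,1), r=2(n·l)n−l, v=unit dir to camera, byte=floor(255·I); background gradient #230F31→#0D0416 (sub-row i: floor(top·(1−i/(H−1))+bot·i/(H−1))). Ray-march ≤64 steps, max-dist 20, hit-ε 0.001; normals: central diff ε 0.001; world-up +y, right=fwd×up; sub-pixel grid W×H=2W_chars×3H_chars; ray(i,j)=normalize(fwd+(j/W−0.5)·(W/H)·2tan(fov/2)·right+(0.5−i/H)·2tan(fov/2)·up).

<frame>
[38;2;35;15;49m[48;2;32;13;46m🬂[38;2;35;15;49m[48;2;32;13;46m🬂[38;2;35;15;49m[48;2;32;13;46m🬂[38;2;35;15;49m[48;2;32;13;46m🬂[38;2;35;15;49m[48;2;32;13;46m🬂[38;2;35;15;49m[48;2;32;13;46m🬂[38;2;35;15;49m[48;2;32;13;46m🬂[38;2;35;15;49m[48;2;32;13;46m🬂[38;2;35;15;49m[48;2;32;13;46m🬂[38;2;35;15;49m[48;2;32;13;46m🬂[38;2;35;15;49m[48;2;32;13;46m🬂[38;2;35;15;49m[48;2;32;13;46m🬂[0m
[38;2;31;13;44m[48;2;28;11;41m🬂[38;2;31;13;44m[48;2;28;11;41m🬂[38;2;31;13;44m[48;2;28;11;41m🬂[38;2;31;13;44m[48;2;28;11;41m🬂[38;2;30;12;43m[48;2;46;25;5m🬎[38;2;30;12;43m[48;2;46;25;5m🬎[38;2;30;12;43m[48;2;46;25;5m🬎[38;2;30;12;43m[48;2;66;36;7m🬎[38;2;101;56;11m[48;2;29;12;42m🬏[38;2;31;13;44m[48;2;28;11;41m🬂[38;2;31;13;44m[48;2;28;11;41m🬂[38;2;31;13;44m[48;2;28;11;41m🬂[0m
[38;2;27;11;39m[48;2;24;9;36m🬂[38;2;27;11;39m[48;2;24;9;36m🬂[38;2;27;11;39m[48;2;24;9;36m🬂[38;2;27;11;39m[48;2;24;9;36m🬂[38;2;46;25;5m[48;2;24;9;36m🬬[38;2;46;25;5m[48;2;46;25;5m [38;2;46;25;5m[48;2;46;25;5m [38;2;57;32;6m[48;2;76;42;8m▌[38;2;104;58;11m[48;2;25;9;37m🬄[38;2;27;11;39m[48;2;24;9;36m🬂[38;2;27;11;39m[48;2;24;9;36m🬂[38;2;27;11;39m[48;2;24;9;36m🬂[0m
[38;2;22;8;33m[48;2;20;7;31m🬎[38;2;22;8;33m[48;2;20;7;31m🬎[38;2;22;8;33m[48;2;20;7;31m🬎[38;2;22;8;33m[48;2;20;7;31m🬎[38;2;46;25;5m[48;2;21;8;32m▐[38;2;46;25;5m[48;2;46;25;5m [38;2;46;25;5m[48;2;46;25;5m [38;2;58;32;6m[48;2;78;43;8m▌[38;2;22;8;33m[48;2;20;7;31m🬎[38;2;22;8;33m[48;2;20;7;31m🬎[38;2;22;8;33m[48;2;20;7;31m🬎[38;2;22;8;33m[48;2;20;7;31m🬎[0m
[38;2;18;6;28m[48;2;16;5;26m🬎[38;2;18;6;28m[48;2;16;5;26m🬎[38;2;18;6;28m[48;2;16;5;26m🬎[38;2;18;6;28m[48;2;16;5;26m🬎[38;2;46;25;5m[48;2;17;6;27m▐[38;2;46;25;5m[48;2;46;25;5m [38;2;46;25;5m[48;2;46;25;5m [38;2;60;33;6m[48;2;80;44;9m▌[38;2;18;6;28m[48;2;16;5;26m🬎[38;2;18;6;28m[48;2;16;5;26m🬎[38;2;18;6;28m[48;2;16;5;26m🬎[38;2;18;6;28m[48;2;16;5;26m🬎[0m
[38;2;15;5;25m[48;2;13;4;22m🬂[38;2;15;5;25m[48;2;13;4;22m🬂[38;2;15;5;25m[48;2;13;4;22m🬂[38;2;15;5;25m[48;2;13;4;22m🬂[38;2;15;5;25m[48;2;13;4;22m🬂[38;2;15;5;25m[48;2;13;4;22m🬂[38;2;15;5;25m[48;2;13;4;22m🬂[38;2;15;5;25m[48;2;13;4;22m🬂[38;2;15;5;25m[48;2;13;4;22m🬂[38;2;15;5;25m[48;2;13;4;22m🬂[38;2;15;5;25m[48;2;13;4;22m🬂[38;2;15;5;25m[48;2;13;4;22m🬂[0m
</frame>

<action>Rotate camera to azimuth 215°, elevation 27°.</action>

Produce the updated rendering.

<frame>
[38;2;35;15;49m[48;2;32;13;46m🬂[38;2;35;15;49m[48;2;32;13;46m🬂[38;2;35;15;49m[48;2;32;13;46m🬂[38;2;35;15;49m[48;2;32;13;46m🬂[38;2;35;15;49m[48;2;32;13;46m🬂[38;2;35;15;49m[48;2;32;13;46m🬂[38;2;35;15;49m[48;2;32;13;46m🬂[38;2;35;15;49m[48;2;32;13;46m🬂[38;2;35;15;49m[48;2;32;13;46m🬂[38;2;35;15;49m[48;2;32;13;46m🬂[38;2;35;15;49m[48;2;32;13;46m🬂[38;2;35;15;49m[48;2;32;13;46m🬂[0m
[38;2;31;13;44m[48;2;28;11;41m🬂[38;2;31;13;44m[48;2;28;11;41m🬂[38;2;31;13;44m[48;2;28;11;41m🬂[38;2;31;13;44m[48;2;28;11;41m🬂[38;2;30;12;43m[48;2;199;110;22m🬎[38;2;30;12;43m[48;2;199;110;22m🬆[38;2;31;13;44m[48;2;199;110;22m🬂[38;2;30;12;43m[48;2;199;110;22m🬎[38;2;199;110;22m[48;2;29;12;42m🬏[38;2;31;13;44m[48;2;28;11;41m🬂[38;2;31;13;44m[48;2;28;11;41m🬂[38;2;31;13;44m[48;2;28;11;41m🬂[0m
[38;2;27;11;39m[48;2;24;9;36m🬂[38;2;27;11;39m[48;2;24;9;36m🬂[38;2;27;11;39m[48;2;24;9;36m🬂[38;2;27;11;39m[48;2;24;9;36m🬂[38;2;46;25;5m[48;2;46;25;5m [38;2;199;110;22m[48;2;46;25;5m🬂[38;2;199;110;22m[48;2;46;25;5m🬂[38;2;199;110;22m[48;2;47;25;5m🬀[38;2;77;43;8m[48;2;25;10;37m▌[38;2;27;11;39m[48;2;24;9;36m🬂[38;2;27;11;39m[48;2;24;9;36m🬂[38;2;27;11;39m[48;2;24;9;36m🬂[0m
[38;2;22;8;33m[48;2;20;7;31m🬎[38;2;22;8;33m[48;2;20;7;31m🬎[38;2;22;8;33m[48;2;20;7;31m🬎[38;2;22;8;33m[48;2;20;7;31m🬎[38;2;46;25;5m[48;2;21;8;32m▐[38;2;46;25;5m[48;2;46;25;5m [38;2;46;25;5m[48;2;46;25;5m [38;2;46;25;5m[48;2;53;29;5m▌[38;2;22;8;33m[48;2;20;7;31m🬎[38;2;22;8;33m[48;2;20;7;31m🬎[38;2;22;8;33m[48;2;20;7;31m🬎[38;2;22;8;33m[48;2;20;7;31m🬎[0m
[38;2;18;6;28m[48;2;16;5;26m🬎[38;2;18;6;28m[48;2;16;5;26m🬎[38;2;18;6;28m[48;2;16;5;26m🬎[38;2;18;6;28m[48;2;16;5;26m🬎[38;2;46;25;5m[48;2;17;5;27m🬉[38;2;46;25;5m[48;2;46;25;5m [38;2;46;25;5m[48;2;46;25;5m [38;2;51;28;5m[48;2;16;5;26m🬝[38;2;18;6;28m[48;2;16;5;26m🬎[38;2;18;6;28m[48;2;16;5;26m🬎[38;2;18;6;28m[48;2;16;5;26m🬎[38;2;18;6;28m[48;2;16;5;26m🬎[0m
[38;2;15;5;25m[48;2;13;4;22m🬂[38;2;15;5;25m[48;2;13;4;22m🬂[38;2;15;5;25m[48;2;13;4;22m🬂[38;2;15;5;25m[48;2;13;4;22m🬂[38;2;15;5;25m[48;2;13;4;22m🬂[38;2;15;5;25m[48;2;13;4;22m🬂[38;2;15;5;25m[48;2;13;4;22m🬂[38;2;15;5;25m[48;2;13;4;22m🬂[38;2;15;5;25m[48;2;13;4;22m🬂[38;2;15;5;25m[48;2;13;4;22m🬂[38;2;15;5;25m[48;2;13;4;22m🬂[38;2;15;5;25m[48;2;13;4;22m🬂[0m
</frame>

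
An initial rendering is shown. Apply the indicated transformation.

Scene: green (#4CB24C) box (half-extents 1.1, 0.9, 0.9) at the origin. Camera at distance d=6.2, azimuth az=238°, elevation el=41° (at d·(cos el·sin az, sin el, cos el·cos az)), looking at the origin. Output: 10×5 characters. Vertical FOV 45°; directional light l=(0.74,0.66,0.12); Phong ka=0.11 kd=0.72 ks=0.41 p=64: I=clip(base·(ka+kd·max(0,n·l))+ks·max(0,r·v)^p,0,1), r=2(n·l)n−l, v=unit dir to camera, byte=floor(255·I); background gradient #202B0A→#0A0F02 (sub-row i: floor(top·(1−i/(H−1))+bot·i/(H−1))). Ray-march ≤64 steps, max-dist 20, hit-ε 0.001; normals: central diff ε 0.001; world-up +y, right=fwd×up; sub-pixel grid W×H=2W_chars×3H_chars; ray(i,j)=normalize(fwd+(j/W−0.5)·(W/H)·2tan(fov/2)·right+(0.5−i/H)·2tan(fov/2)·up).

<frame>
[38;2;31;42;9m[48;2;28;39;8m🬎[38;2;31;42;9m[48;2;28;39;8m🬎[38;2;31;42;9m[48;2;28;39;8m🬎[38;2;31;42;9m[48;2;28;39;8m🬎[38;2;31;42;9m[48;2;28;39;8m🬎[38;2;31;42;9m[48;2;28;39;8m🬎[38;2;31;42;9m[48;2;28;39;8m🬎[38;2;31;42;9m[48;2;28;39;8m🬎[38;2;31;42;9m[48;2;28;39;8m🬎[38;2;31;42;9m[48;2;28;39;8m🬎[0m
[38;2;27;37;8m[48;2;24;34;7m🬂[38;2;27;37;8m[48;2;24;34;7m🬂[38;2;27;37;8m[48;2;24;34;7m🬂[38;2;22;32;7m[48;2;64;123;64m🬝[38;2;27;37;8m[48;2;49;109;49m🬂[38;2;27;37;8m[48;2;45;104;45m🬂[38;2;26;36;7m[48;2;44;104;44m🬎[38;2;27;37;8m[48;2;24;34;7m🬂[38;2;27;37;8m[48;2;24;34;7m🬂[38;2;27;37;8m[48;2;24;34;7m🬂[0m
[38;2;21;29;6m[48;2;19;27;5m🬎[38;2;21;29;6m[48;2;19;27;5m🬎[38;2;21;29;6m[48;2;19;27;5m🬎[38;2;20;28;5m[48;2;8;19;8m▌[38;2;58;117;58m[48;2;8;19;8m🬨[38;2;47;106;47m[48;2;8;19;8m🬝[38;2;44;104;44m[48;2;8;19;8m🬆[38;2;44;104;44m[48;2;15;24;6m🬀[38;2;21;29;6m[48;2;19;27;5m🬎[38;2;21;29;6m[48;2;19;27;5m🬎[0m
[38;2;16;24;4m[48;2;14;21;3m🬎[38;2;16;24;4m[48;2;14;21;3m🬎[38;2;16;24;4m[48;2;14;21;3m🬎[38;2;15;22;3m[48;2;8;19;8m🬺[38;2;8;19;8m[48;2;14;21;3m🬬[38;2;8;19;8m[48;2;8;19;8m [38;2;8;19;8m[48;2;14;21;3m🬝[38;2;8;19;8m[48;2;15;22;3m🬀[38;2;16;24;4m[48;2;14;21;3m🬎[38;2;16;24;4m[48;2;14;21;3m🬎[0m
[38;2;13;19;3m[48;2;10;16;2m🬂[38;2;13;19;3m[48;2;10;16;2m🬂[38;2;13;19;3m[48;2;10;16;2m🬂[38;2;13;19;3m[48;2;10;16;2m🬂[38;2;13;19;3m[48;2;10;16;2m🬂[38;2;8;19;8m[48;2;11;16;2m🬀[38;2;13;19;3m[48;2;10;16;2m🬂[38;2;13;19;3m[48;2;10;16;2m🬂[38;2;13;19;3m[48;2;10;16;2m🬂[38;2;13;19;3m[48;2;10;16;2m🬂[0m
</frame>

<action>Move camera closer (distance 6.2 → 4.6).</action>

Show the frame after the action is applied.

<frame>
[38;2;31;42;9m[48;2;28;39;8m🬎[38;2;31;42;9m[48;2;28;39;8m🬎[38;2;31;42;9m[48;2;28;39;8m🬎[38;2;31;42;9m[48;2;28;39;8m🬎[38;2;31;42;9m[48;2;28;39;8m🬎[38;2;30;47;13m[48;2;44;104;44m🬬[38;2;31;42;9m[48;2;28;39;8m🬎[38;2;31;42;9m[48;2;28;39;8m🬎[38;2;31;42;9m[48;2;28;39;8m🬎[38;2;31;42;9m[48;2;28;39;8m🬎[0m
[38;2;27;37;8m[48;2;24;34;7m🬂[38;2;27;37;8m[48;2;24;34;7m🬂[38;2;61;121;61m[48;2;22;32;7m🬇[38;2;27;37;8m[48;2;59;118;59m🬀[38;2;47;107;47m[48;2;55;115;55m🬬[38;2;44;104;44m[48;2;46;106;46m🬬[38;2;44;104;44m[48;2;27;37;8m🬺[38;2;44;104;44m[48;2;26;36;7m🬱[38;2;27;37;8m[48;2;24;34;7m🬂[38;2;27;37;8m[48;2;24;34;7m🬂[0m
[38;2;21;29;6m[48;2;19;27;5m🬎[38;2;21;29;6m[48;2;19;27;5m🬎[38;2;20;28;5m[48;2;8;19;8m🬺[38;2;8;19;8m[48;2;77;137;77m🬺[38;2;60;120;60m[48;2;8;19;8m🬬[38;2;45;105;45m[48;2;49;108;49m🬨[38;2;44;104;44m[48;2;8;19;8m🬎[38;2;44;104;44m[48;2;8;19;8m🬂[38;2;8;19;8m[48;2;20;28;5m🬄[38;2;21;29;6m[48;2;19;27;5m🬎[0m
[38;2;16;24;4m[48;2;14;21;3m🬎[38;2;16;24;4m[48;2;14;21;3m🬎[38;2;16;24;4m[48;2;14;21;3m🬎[38;2;8;19;8m[48;2;15;22;3m🬨[38;2;8;19;8m[48;2;8;19;8m [38;2;8;19;8m[48;2;8;19;8m [38;2;8;19;8m[48;2;8;19;8m [38;2;8;19;8m[48;2;8;19;8m [38;2;16;24;4m[48;2;14;21;3m🬎[38;2;16;24;4m[48;2;14;21;3m🬎[0m
[38;2;13;19;3m[48;2;10;16;2m🬂[38;2;13;19;3m[48;2;10;16;2m🬂[38;2;13;19;3m[48;2;10;16;2m🬂[38;2;13;19;3m[48;2;10;16;2m🬂[38;2;8;19;8m[48;2;10;16;2m🬨[38;2;8;19;8m[48;2;10;15;2m🬝[38;2;8;19;8m[48;2;10;16;2m🬂[38;2;13;19;3m[48;2;10;16;2m🬂[38;2;13;19;3m[48;2;10;16;2m🬂[38;2;13;19;3m[48;2;10;16;2m🬂[0m
</frame>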